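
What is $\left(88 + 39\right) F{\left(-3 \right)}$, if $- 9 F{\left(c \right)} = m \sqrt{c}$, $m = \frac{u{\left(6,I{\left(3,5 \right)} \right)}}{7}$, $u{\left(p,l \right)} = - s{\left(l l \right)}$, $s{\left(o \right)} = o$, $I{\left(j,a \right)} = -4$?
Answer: $\frac{2032 i \sqrt{3}}{63} \approx 55.866 i$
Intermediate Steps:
$u{\left(p,l \right)} = - l^{2}$ ($u{\left(p,l \right)} = - l l = - l^{2}$)
$m = - \frac{16}{7}$ ($m = \frac{\left(-1\right) \left(-4\right)^{2}}{7} = \left(-1\right) 16 \cdot \frac{1}{7} = \left(-16\right) \frac{1}{7} = - \frac{16}{7} \approx -2.2857$)
$F{\left(c \right)} = \frac{16 \sqrt{c}}{63}$ ($F{\left(c \right)} = - \frac{\left(- \frac{16}{7}\right) \sqrt{c}}{9} = \frac{16 \sqrt{c}}{63}$)
$\left(88 + 39\right) F{\left(-3 \right)} = \left(88 + 39\right) \frac{16 \sqrt{-3}}{63} = 127 \frac{16 i \sqrt{3}}{63} = \frac{2032 i \sqrt{3}}{63}$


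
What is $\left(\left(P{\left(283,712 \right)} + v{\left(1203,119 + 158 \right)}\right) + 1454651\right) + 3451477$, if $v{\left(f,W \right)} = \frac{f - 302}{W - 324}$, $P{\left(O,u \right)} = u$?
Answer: $\frac{230620579}{47} \approx 4.9068 \cdot 10^{6}$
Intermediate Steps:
$v{\left(f,W \right)} = \frac{-302 + f}{-324 + W}$
$\left(\left(P{\left(283,712 \right)} + v{\left(1203,119 + 158 \right)}\right) + 1454651\right) + 3451477 = \left(\left(712 + \frac{-302 + 1203}{-324 + \left(119 + 158\right)}\right) + 1454651\right) + 3451477 = \left(\left(712 + \frac{1}{-324 + 277} \cdot 901\right) + 1454651\right) + 3451477 = \left(\left(712 + \frac{1}{-47} \cdot 901\right) + 1454651\right) + 3451477 = \left(\left(712 - \frac{901}{47}\right) + 1454651\right) + 3451477 = \left(\frac{32563}{47} + 1454651\right) + 3451477 = \frac{68401160}{47} + 3451477 = \frac{230620579}{47}$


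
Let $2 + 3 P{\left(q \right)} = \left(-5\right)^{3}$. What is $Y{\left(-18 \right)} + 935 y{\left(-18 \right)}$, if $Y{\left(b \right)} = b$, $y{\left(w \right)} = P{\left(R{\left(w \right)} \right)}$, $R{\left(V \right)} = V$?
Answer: $- \frac{118799}{3} \approx -39600.0$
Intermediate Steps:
$P{\left(q \right)} = - \frac{127}{3}$ ($P{\left(q \right)} = - \frac{2}{3} + \frac{\left(-5\right)^{3}}{3} = - \frac{2}{3} + \frac{1}{3} \left(-125\right) = - \frac{2}{3} - \frac{125}{3} = - \frac{127}{3}$)
$y{\left(w \right)} = - \frac{127}{3}$
$Y{\left(-18 \right)} + 935 y{\left(-18 \right)} = -18 + 935 \left(- \frac{127}{3}\right) = -18 - \frac{118745}{3} = - \frac{118799}{3}$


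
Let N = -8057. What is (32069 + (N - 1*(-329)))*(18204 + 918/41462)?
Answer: 9185991157803/20731 ≈ 4.4310e+8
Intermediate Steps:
(32069 + (N - 1*(-329)))*(18204 + 918/41462) = (32069 + (-8057 - 1*(-329)))*(18204 + 918/41462) = (32069 + (-8057 + 329))*(18204 + 918*(1/41462)) = (32069 - 7728)*(18204 + 459/20731) = 24341*(377387583/20731) = 9185991157803/20731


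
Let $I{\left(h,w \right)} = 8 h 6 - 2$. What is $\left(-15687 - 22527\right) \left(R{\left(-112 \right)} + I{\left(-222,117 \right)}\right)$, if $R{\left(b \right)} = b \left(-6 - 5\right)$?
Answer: $360205164$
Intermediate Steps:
$I{\left(h,w \right)} = -2 + 48 h$ ($I{\left(h,w \right)} = 8 \cdot 6 h - 2 = 48 h - 2 = -2 + 48 h$)
$R{\left(b \right)} = - 11 b$ ($R{\left(b \right)} = b \left(-11\right) = - 11 b$)
$\left(-15687 - 22527\right) \left(R{\left(-112 \right)} + I{\left(-222,117 \right)}\right) = \left(-15687 - 22527\right) \left(\left(-11\right) \left(-112\right) + \left(-2 + 48 \left(-222\right)\right)\right) = \left(-15687 - 22527\right) \left(1232 - 10658\right) = \left(-38214\right) \left(-9426\right) = 360205164$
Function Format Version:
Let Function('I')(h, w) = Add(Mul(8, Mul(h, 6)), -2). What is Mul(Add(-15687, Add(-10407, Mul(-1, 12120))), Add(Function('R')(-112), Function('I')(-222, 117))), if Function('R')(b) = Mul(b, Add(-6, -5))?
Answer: 360205164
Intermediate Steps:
Function('I')(h, w) = Add(-2, Mul(48, h)) (Function('I')(h, w) = Add(Mul(8, Mul(6, h)), -2) = Add(Mul(48, h), -2) = Add(-2, Mul(48, h)))
Function('R')(b) = Mul(-11, b) (Function('R')(b) = Mul(b, -11) = Mul(-11, b))
Mul(Add(-15687, Add(-10407, Mul(-1, 12120))), Add(Function('R')(-112), Function('I')(-222, 117))) = Mul(Add(-15687, Add(-10407, Mul(-1, 12120))), Add(Mul(-11, -112), Add(-2, Mul(48, -222)))) = Mul(Add(-15687, Add(-10407, -12120)), Add(1232, Add(-2, -10656))) = Mul(Add(-15687, -22527), Add(1232, -10658)) = Mul(-38214, -9426) = 360205164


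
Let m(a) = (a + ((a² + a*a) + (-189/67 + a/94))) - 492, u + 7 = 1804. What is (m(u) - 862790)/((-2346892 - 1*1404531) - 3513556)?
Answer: -35249586667/45754837742 ≈ -0.77040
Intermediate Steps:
u = 1797 (u = -7 + 1804 = 1797)
m(a) = -33153/67 + 2*a² + 95*a/94 (m(a) = (a + ((a² + a²) + (-189*1/67 + a*(1/94)))) - 492 = (a + (2*a² + (-189/67 + a/94))) - 492 = (a + (-189/67 + 2*a² + a/94)) - 492 = (-189/67 + 2*a² + 95*a/94) - 492 = -33153/67 + 2*a² + 95*a/94)
(m(u) - 862790)/((-2346892 - 1*1404531) - 3513556) = ((-33153/67 + 2*1797² + (95/94)*1797) - 862790)/((-2346892 - 1*1404531) - 3513556) = ((-33153/67 + 2*3229209 + 170715/94) - 862790)/((-2346892 - 1404531) - 3513556) = ((-33153/67 + 6458418 + 170715/94) - 862790)/(-3751423 - 3513556) = (40683438087/6298 - 862790)/(-7264979) = (35249586667/6298)*(-1/7264979) = -35249586667/45754837742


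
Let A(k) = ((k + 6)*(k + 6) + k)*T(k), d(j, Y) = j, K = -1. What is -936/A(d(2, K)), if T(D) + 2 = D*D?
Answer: -78/11 ≈ -7.0909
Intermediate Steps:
T(D) = -2 + D² (T(D) = -2 + D*D = -2 + D²)
A(k) = (-2 + k²)*(k + (6 + k)²) (A(k) = ((k + 6)*(k + 6) + k)*(-2 + k²) = ((6 + k)*(6 + k) + k)*(-2 + k²) = ((6 + k)² + k)*(-2 + k²) = (k + (6 + k)²)*(-2 + k²) = (-2 + k²)*(k + (6 + k)²))
-936/A(d(2, K)) = -936*1/((-2 + 2²)*(2 + (6 + 2)²)) = -936*1/((-2 + 4)*(2 + 8²)) = -936*1/(2*(2 + 64)) = -936/(2*66) = -936/132 = -936*1/132 = -78/11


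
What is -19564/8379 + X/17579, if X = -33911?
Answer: -628055825/147294441 ≈ -4.2639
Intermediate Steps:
-19564/8379 + X/17579 = -19564/8379 - 33911/17579 = -628055825/147294441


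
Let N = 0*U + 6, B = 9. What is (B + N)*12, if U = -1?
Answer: 180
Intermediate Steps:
N = 6 (N = 0*(-1) + 6 = 0 + 6 = 6)
(B + N)*12 = (9 + 6)*12 = 15*12 = 180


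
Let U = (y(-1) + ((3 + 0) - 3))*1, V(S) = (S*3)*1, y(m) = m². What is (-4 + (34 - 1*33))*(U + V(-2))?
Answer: 15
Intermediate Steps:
V(S) = 3*S (V(S) = (3*S)*1 = 3*S)
U = 1 (U = ((-1)² + ((3 + 0) - 3))*1 = (1 + (3 - 3))*1 = (1 + 0)*1 = 1*1 = 1)
(-4 + (34 - 1*33))*(U + V(-2)) = (-4 + (34 - 1*33))*(1 + 3*(-2)) = (-4 + (34 - 33))*(1 - 6) = (-4 + 1)*(-5) = -3*(-5) = 15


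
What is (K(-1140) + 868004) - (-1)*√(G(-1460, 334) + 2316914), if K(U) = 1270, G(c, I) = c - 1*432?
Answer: 869274 + √2315022 ≈ 8.7080e+5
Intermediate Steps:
G(c, I) = -432 + c (G(c, I) = c - 432 = -432 + c)
(K(-1140) + 868004) - (-1)*√(G(-1460, 334) + 2316914) = (1270 + 868004) - (-1)*√((-432 - 1460) + 2316914) = 869274 - (-1)*√(-1892 + 2316914) = 869274 - (-1)*√2315022 = 869274 + √2315022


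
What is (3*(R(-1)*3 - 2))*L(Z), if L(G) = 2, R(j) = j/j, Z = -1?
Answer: 6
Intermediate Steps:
R(j) = 1
(3*(R(-1)*3 - 2))*L(Z) = (3*(1*3 - 2))*2 = (3*(3 - 2))*2 = (3*1)*2 = 3*2 = 6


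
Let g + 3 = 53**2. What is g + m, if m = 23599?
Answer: 26405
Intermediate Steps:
g = 2806 (g = -3 + 53**2 = -3 + 2809 = 2806)
g + m = 2806 + 23599 = 26405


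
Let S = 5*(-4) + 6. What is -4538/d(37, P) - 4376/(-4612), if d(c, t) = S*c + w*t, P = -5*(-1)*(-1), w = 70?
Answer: 3090953/500402 ≈ 6.1769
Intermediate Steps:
P = -5 (P = 5*(-1) = -5)
S = -14 (S = -20 + 6 = -14)
d(c, t) = -14*c + 70*t
-4538/d(37, P) - 4376/(-4612) = -4538/(-14*37 + 70*(-5)) - 4376/(-4612) = -4538/(-518 - 350) - 4376*(-1/4612) = -4538/(-868) + 1094/1153 = -4538*(-1/868) + 1094/1153 = 2269/434 + 1094/1153 = 3090953/500402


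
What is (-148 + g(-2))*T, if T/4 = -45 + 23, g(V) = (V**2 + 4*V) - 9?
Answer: 14168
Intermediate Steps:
g(V) = -9 + V**2 + 4*V
T = -88 (T = 4*(-45 + 23) = 4*(-22) = -88)
(-148 + g(-2))*T = (-148 + (-9 + (-2)**2 + 4*(-2)))*(-88) = (-148 + (-9 + 4 - 8))*(-88) = (-148 - 13)*(-88) = -161*(-88) = 14168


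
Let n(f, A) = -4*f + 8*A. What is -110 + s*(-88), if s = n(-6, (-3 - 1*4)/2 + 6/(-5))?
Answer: 5434/5 ≈ 1086.8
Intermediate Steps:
s = -68/5 (s = -4*(-6) + 8*((-3 - 1*4)/2 + 6/(-5)) = 24 + 8*((-3 - 4)*(1/2) + 6*(-1/5)) = 24 + 8*(-7*1/2 - 6/5) = 24 + 8*(-7/2 - 6/5) = 24 + 8*(-47/10) = 24 - 188/5 = -68/5 ≈ -13.600)
-110 + s*(-88) = -110 - 68/5*(-88) = -110 + 5984/5 = 5434/5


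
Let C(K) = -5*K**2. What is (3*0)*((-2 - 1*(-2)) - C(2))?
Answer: 0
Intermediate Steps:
(3*0)*((-2 - 1*(-2)) - C(2)) = (3*0)*((-2 - 1*(-2)) - (-5)*2**2) = 0*((-2 + 2) - (-5)*4) = 0*(0 - 1*(-20)) = 0*(0 + 20) = 0*20 = 0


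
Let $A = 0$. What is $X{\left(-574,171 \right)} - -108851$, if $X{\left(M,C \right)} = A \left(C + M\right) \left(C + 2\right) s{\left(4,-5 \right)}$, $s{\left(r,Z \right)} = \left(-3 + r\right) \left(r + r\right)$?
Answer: $108851$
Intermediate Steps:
$s{\left(r,Z \right)} = 2 r \left(-3 + r\right)$ ($s{\left(r,Z \right)} = \left(-3 + r\right) 2 r = 2 r \left(-3 + r\right)$)
$X{\left(M,C \right)} = 0$ ($X{\left(M,C \right)} = 0 \left(C + M\right) \left(C + 2\right) 2 \cdot 4 \left(-3 + 4\right) = 0 \left(2 + C\right) 2 \cdot 4 \cdot 1 = 0 \cdot 8 = 0$)
$X{\left(-574,171 \right)} - -108851 = 0 - -108851 = 0 + 108851 = 108851$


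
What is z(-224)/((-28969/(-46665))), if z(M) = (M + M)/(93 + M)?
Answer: 20905920/3794939 ≈ 5.5089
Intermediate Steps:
z(M) = 2*M/(93 + M) (z(M) = (2*M)/(93 + M) = 2*M/(93 + M))
z(-224)/((-28969/(-46665))) = (2*(-224)/(93 - 224))/((-28969/(-46665))) = (2*(-224)/(-131))/((-28969*(-1/46665))) = (2*(-224)*(-1/131))/(28969/46665) = (448/131)*(46665/28969) = 20905920/3794939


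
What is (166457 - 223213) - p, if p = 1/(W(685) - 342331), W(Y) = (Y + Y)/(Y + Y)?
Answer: -19429281479/342330 ≈ -56756.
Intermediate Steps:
W(Y) = 1 (W(Y) = (2*Y)/((2*Y)) = (2*Y)*(1/(2*Y)) = 1)
p = -1/342330 (p = 1/(1 - 342331) = 1/(-342330) = -1/342330 ≈ -2.9212e-6)
(166457 - 223213) - p = (166457 - 223213) - 1*(-1/342330) = -56756 + 1/342330 = -19429281479/342330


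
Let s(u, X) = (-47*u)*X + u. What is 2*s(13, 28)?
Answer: -34190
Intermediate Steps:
s(u, X) = u - 47*X*u (s(u, X) = -47*X*u + u = u - 47*X*u)
2*s(13, 28) = 2*(13*(1 - 47*28)) = 2*(13*(1 - 1316)) = 2*(13*(-1315)) = 2*(-17095) = -34190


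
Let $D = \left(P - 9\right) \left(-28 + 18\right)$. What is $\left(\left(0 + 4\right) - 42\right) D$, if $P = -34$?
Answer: $-16340$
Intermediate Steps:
$D = 430$ ($D = \left(-34 - 9\right) \left(-28 + 18\right) = \left(-43\right) \left(-10\right) = 430$)
$\left(\left(0 + 4\right) - 42\right) D = \left(\left(0 + 4\right) - 42\right) 430 = \left(4 - 42\right) 430 = \left(-38\right) 430 = -16340$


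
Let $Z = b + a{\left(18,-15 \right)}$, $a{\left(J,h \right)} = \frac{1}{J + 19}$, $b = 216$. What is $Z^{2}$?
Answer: $\frac{63888049}{1369} \approx 46668.0$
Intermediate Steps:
$a{\left(J,h \right)} = \frac{1}{19 + J}$
$Z = \frac{7993}{37}$ ($Z = 216 + \frac{1}{19 + 18} = 216 + \frac{1}{37} = \frac{7993}{37} \approx 216.03$)
$Z^{2} = \left(\frac{7993}{37}\right)^{2} = \frac{63888049}{1369}$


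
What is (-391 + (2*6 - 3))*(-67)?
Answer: 25594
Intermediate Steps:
(-391 + (2*6 - 3))*(-67) = (-391 + (12 - 3))*(-67) = (-391 + 9)*(-67) = -382*(-67) = 25594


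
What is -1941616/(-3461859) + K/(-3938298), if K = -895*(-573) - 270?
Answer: 1957411550411/4544610791994 ≈ 0.43071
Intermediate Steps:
K = 512565 (K = 512835 - 270 = 512565)
-1941616/(-3461859) + K/(-3938298) = -1941616/(-3461859) + 512565/(-3938298) = -1941616*(-1/3461859) + 512565*(-1/3938298) = 1941616/3461859 - 170855/1312766 = 1957411550411/4544610791994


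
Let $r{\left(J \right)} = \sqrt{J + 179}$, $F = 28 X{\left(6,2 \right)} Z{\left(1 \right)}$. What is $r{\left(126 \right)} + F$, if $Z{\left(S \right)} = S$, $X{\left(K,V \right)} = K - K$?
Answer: $\sqrt{305} \approx 17.464$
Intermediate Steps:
$X{\left(K,V \right)} = 0$
$F = 0$ ($F = 28 \cdot 0 \cdot 1 = 0 \cdot 1 = 0$)
$r{\left(J \right)} = \sqrt{179 + J}$
$r{\left(126 \right)} + F = \sqrt{179 + 126} + 0 = \sqrt{305} + 0 = \sqrt{305}$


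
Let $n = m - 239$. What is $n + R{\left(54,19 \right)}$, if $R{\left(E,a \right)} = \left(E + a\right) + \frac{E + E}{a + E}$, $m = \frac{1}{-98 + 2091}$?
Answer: $- \frac{23935857}{145489} \approx -164.52$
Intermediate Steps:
$m = \frac{1}{1993} \approx 0.00050176$
$R{\left(E,a \right)} = E + a + \frac{2 E}{E + a}$ ($R{\left(E,a \right)} = \left(E + a\right) + \frac{2 E}{E + a} = E + a + \frac{2 E}{E + a}$)
$n = - \frac{476326}{1993}$ ($n = \frac{1}{1993} - 239 = - \frac{476326}{1993} \approx -239.0$)
$n + R{\left(54,19 \right)} = - \frac{476326}{1993} + \frac{54^{2} + 19^{2} + 2 \cdot 54 + 2 \cdot 54 \cdot 19}{54 + 19} = - \frac{476326}{1993} + \frac{2916 + 361 + 108 + 2052}{73} = - \frac{476326}{1993} + \frac{1}{73} \cdot 5437 = - \frac{476326}{1993} + \frac{5437}{73} = - \frac{23935857}{145489}$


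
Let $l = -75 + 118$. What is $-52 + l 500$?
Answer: $21448$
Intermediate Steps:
$l = 43$
$-52 + l 500 = -52 + 43 \cdot 500 = -52 + 21500 = 21448$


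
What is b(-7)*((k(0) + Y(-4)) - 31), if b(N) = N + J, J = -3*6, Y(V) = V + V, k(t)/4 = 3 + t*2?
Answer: 675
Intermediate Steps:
k(t) = 12 + 8*t (k(t) = 4*(3 + t*2) = 4*(3 + 2*t) = 12 + 8*t)
Y(V) = 2*V
J = -18
b(N) = -18 + N (b(N) = N - 18 = -18 + N)
b(-7)*((k(0) + Y(-4)) - 31) = (-18 - 7)*(((12 + 8*0) + 2*(-4)) - 31) = -25*(((12 + 0) - 8) - 31) = -25*((12 - 8) - 31) = -25*(4 - 31) = -25*(-27) = 675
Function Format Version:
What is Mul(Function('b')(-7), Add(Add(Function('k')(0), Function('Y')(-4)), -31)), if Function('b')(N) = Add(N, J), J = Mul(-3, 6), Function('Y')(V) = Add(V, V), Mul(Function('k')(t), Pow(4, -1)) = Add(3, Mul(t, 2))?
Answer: 675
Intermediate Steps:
Function('k')(t) = Add(12, Mul(8, t)) (Function('k')(t) = Mul(4, Add(3, Mul(t, 2))) = Mul(4, Add(3, Mul(2, t))) = Add(12, Mul(8, t)))
Function('Y')(V) = Mul(2, V)
J = -18
Function('b')(N) = Add(-18, N) (Function('b')(N) = Add(N, -18) = Add(-18, N))
Mul(Function('b')(-7), Add(Add(Function('k')(0), Function('Y')(-4)), -31)) = Mul(Add(-18, -7), Add(Add(Add(12, Mul(8, 0)), Mul(2, -4)), -31)) = Mul(-25, Add(Add(Add(12, 0), -8), -31)) = Mul(-25, Add(Add(12, -8), -31)) = Mul(-25, Add(4, -31)) = Mul(-25, -27) = 675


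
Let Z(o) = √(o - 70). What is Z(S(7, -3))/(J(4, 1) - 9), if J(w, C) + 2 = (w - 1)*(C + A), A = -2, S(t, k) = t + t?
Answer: -I*√14/7 ≈ -0.53452*I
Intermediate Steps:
S(t, k) = 2*t
J(w, C) = -2 + (-1 + w)*(-2 + C) (J(w, C) = -2 + (w - 1)*(C - 2) = -2 + (-1 + w)*(-2 + C))
Z(o) = √(-70 + o)
Z(S(7, -3))/(J(4, 1) - 9) = √(-70 + 2*7)/((-1*1 - 2*4 + 1*4) - 9) = √(-70 + 14)/((-1 - 8 + 4) - 9) = √(-56)/(-5 - 9) = (2*I*√14)/(-14) = (2*I*√14)*(-1/14) = -I*√14/7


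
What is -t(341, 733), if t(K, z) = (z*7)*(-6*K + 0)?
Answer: 10498026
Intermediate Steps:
t(K, z) = -42*K*z (t(K, z) = (7*z)*(-6*K) = -42*K*z)
-t(341, 733) = -(-42)*341*733 = -1*(-10498026) = 10498026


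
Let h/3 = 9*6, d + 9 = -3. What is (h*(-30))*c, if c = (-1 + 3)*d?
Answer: 116640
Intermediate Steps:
d = -12 (d = -9 - 3 = -12)
h = 162 (h = 3*(9*6) = 3*54 = 162)
c = -24 (c = (-1 + 3)*(-12) = 2*(-12) = -24)
(h*(-30))*c = (162*(-30))*(-24) = -4860*(-24) = 116640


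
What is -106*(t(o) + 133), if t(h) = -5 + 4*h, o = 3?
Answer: -14840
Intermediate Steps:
-106*(t(o) + 133) = -106*((-5 + 4*3) + 133) = -106*((-5 + 12) + 133) = -106*(7 + 133) = -106*140 = -14840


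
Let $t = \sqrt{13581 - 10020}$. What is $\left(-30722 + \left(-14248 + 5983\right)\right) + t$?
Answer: $-38987 + \sqrt{3561} \approx -38927.0$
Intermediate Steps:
$t = \sqrt{3561} \approx 59.674$
$\left(-30722 + \left(-14248 + 5983\right)\right) + t = \left(-30722 + \left(-14248 + 5983\right)\right) + \sqrt{3561} = \left(-30722 - 8265\right) + \sqrt{3561} = -38987 + \sqrt{3561}$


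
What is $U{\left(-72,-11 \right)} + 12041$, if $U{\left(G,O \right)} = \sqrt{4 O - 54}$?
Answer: $12041 + 7 i \sqrt{2} \approx 12041.0 + 9.8995 i$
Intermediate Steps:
$U{\left(G,O \right)} = \sqrt{-54 + 4 O}$
$U{\left(-72,-11 \right)} + 12041 = \sqrt{-54 + 4 \left(-11\right)} + 12041 = \sqrt{-54 - 44} + 12041 = \sqrt{-98} + 12041 = 7 i \sqrt{2} + 12041 = 12041 + 7 i \sqrt{2}$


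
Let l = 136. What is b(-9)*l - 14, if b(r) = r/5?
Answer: -1294/5 ≈ -258.80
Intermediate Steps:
b(r) = r/5 (b(r) = r*(⅕) = r/5)
b(-9)*l - 14 = ((⅕)*(-9))*136 - 14 = -9/5*136 - 14 = -1224/5 - 14 = -1294/5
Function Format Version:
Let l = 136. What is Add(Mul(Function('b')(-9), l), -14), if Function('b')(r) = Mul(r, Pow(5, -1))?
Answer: Rational(-1294, 5) ≈ -258.80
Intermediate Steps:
Function('b')(r) = Mul(Rational(1, 5), r) (Function('b')(r) = Mul(r, Rational(1, 5)) = Mul(Rational(1, 5), r))
Add(Mul(Function('b')(-9), l), -14) = Add(Mul(Mul(Rational(1, 5), -9), 136), -14) = Add(Mul(Rational(-9, 5), 136), -14) = Add(Rational(-1224, 5), -14) = Rational(-1294, 5)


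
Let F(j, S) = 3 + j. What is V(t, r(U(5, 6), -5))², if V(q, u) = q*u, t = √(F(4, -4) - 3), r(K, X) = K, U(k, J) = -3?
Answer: 36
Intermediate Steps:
t = 2 (t = √((3 + 4) - 3) = √(7 - 3) = √4 = 2)
V(t, r(U(5, 6), -5))² = (2*(-3))² = (-6)² = 36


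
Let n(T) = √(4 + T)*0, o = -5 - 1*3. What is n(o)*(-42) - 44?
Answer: -44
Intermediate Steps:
o = -8 (o = -5 - 3 = -8)
n(T) = 0
n(o)*(-42) - 44 = 0*(-42) - 44 = 0 - 44 = -44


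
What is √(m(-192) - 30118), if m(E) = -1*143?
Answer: I*√30261 ≈ 173.96*I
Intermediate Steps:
m(E) = -143
√(m(-192) - 30118) = √(-143 - 30118) = √(-30261) = I*√30261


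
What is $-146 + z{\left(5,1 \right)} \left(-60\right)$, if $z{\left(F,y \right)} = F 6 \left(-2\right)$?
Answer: $3454$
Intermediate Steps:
$z{\left(F,y \right)} = - 12 F$ ($z{\left(F,y \right)} = 6 F \left(-2\right) = - 12 F$)
$-146 + z{\left(5,1 \right)} \left(-60\right) = -146 + \left(-12\right) 5 \left(-60\right) = -146 - -3600 = -146 + 3600 = 3454$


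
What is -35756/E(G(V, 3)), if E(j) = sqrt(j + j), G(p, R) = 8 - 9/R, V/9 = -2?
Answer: -17878*sqrt(10)/5 ≈ -11307.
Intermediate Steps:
V = -18 (V = 9*(-2) = -18)
G(p, R) = 8 - 9/R
E(j) = sqrt(2)*sqrt(j) (E(j) = sqrt(2*j) = sqrt(2)*sqrt(j))
-35756/E(G(V, 3)) = -35756*sqrt(2)/(2*sqrt(8 - 9/3)) = -35756*sqrt(2)/(2*sqrt(8 - 9*1/3)) = -35756*sqrt(2)/(2*sqrt(8 - 3)) = -35756*sqrt(10)/10 = -17878*sqrt(10)/5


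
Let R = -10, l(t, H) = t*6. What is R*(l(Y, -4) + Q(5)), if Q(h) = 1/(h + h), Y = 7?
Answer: -421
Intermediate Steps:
l(t, H) = 6*t
Q(h) = 1/(2*h)
R*(l(Y, -4) + Q(5)) = -10*(6*7 + (1/2)/5) = -10*(42 + (1/2)*(1/5)) = -10*(42 + 1/10) = -10*421/10 = -421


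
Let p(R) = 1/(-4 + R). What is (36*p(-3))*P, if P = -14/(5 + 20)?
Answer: 72/25 ≈ 2.8800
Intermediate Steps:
P = -14/25 ≈ -0.56000
(36*p(-3))*P = (36/(-4 - 3))*(-14/25) = (36/(-7))*(-14/25) = (36*(-⅐))*(-14/25) = -36/7*(-14/25) = 72/25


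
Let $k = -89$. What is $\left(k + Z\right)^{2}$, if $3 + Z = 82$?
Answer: $100$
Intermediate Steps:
$Z = 79$ ($Z = -3 + 82 = 79$)
$\left(k + Z\right)^{2} = \left(-89 + 79\right)^{2} = \left(-10\right)^{2} = 100$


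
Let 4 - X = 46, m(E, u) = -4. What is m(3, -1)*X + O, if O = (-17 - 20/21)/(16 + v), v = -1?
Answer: 52543/315 ≈ 166.80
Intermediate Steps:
X = -42 (X = 4 - 1*46 = 4 - 46 = -42)
O = -377/315 (O = (-17 - 20/21)/(16 - 1) = (-17 - 20*1/21)/15 = (-17 - 20/21)*(1/15) = -377/21*1/15 = -377/315 ≈ -1.1968)
m(3, -1)*X + O = -4*(-42) - 377/315 = 168 - 377/315 = 52543/315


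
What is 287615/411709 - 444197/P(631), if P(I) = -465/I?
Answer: 115397352327638/191444685 ≈ 6.0277e+5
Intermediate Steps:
287615/411709 - 444197/P(631) = 287615/411709 - 444197/((-465/631)) = 287615*(1/411709) - 444197/((-465*1/631)) = 287615/411709 - 444197/(-465/631) = 287615/411709 - 444197*(-631/465) = 287615/411709 + 280288307/465 = 115397352327638/191444685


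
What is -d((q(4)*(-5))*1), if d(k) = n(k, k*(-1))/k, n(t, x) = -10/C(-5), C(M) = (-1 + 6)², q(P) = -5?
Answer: 2/125 ≈ 0.016000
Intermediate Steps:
C(M) = 25 (C(M) = 5² = 25)
n(t, x) = -⅖ (n(t, x) = -10/25 = -10*1/25 = -⅖)
d(k) = -2/(5*k)
-d((q(4)*(-5))*1) = -(-2)/(5*(-5*(-5)*1)) = -(-2)/(5*(25*1)) = -(-2)/(5*25) = -1*(-2/125) = 2/125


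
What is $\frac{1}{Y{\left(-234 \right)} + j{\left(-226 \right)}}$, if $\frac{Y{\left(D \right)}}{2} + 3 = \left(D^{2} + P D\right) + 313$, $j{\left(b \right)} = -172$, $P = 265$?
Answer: $- \frac{1}{14060} \approx -7.1124 \cdot 10^{-5}$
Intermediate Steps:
$Y{\left(D \right)} = 620 + 2 D^{2} + 530 D$ ($Y{\left(D \right)} = -6 + 2 \left(\left(D^{2} + 265 D\right) + 313\right) = -6 + 2 \left(313 + D^{2} + 265 D\right) = -6 + \left(626 + 2 D^{2} + 530 D\right) = 620 + 2 D^{2} + 530 D$)
$\frac{1}{Y{\left(-234 \right)} + j{\left(-226 \right)}} = \frac{1}{\left(620 + 2 \left(-234\right)^{2} + 530 \left(-234\right)\right) - 172} = \frac{1}{\left(620 + 2 \cdot 54756 - 124020\right) - 172} = \frac{1}{\left(620 + 109512 - 124020\right) - 172} = \frac{1}{-13888 - 172} = \frac{1}{-14060} = - \frac{1}{14060}$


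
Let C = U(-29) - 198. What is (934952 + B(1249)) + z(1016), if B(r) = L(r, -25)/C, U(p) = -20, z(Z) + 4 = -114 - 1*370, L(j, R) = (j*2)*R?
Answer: 101887801/109 ≈ 9.3475e+5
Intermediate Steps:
L(j, R) = 2*R*j (L(j, R) = (2*j)*R = 2*R*j)
z(Z) = -488 (z(Z) = -4 + (-114 - 1*370) = -4 + (-114 - 370) = -4 - 484 = -488)
C = -218 (C = -20 - 198 = -218)
B(r) = 25*r/109 (B(r) = (2*(-25)*r)/(-218) = -50*r*(-1/218) = 25*r/109)
(934952 + B(1249)) + z(1016) = (934952 + (25/109)*1249) - 488 = (934952 + 31225/109) - 488 = 101940993/109 - 488 = 101887801/109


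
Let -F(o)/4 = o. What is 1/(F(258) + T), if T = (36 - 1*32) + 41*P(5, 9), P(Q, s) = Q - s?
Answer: -1/1192 ≈ -0.00083893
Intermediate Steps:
F(o) = -4*o
T = -160 (T = (36 - 1*32) + 41*(5 - 1*9) = (36 - 32) + 41*(5 - 9) = 4 + 41*(-4) = 4 - 164 = -160)
1/(F(258) + T) = 1/(-4*258 - 160) = 1/(-1032 - 160) = 1/(-1192) = -1/1192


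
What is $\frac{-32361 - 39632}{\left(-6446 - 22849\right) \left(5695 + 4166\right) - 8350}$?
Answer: $\frac{71993}{288886345} \approx 0.00024921$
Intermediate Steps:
$\frac{-32361 - 39632}{\left(-6446 - 22849\right) \left(5695 + 4166\right) - 8350} = - \frac{71993}{\left(-29295\right) 9861 - 8350} = - \frac{71993}{-288877995 - 8350} = - \frac{71993}{-288886345} = \left(-71993\right) \left(- \frac{1}{288886345}\right) = \frac{71993}{288886345}$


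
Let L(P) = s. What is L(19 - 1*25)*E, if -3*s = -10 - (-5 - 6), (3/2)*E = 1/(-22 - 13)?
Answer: 2/315 ≈ 0.0063492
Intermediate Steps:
E = -2/105 (E = 2/(3*(-22 - 13)) = (⅔)/(-35) = (⅔)*(-1/35) = -2/105 ≈ -0.019048)
s = -⅓ (s = -(-10 - (-5 - 6))/3 = -(-10 - 1*(-11))/3 = -(-10 + 11)/3 = -⅓*1 = -⅓ ≈ -0.33333)
L(P) = -⅓
L(19 - 1*25)*E = -⅓*(-2/105) = 2/315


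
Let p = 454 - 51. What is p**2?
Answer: 162409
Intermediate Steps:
p = 403
p**2 = 403**2 = 162409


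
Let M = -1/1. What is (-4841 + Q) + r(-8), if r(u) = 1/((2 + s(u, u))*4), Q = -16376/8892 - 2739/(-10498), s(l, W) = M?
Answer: -226011468331/46674108 ≈ -4842.3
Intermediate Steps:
M = -1 (M = -1*1 = -1)
s(l, W) = -1
Q = -36890015/23337054 (Q = -16376*1/8892 - 2739*(-1/10498) = -4094/2223 + 2739/10498 = -36890015/23337054 ≈ -1.5807)
r(u) = 1/4 (r(u) = 1/((2 - 1)*4) = 1/(1*4) = 1/4)
(-4841 + Q) + r(-8) = (-4841 - 36890015/23337054) + 1/4 = -113011568429/23337054 + 1/4 = -226011468331/46674108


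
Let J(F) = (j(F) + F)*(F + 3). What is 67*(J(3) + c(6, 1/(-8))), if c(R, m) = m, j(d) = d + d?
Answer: 28877/8 ≈ 3609.6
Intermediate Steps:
j(d) = 2*d
J(F) = 3*F*(3 + F) (J(F) = (2*F + F)*(F + 3) = (3*F)*(3 + F) = 3*F*(3 + F))
67*(J(3) + c(6, 1/(-8))) = 67*(3*3*(3 + 3) + 1/(-8)) = 67*(3*3*6 - ⅛) = 67*(54 - ⅛) = 67*(431/8) = 28877/8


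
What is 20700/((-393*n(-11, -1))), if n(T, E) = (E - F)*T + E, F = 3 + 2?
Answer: -1380/1703 ≈ -0.81034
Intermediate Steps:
F = 5
n(T, E) = E + T*(-5 + E) (n(T, E) = (E - 1*5)*T + E = (E - 5)*T + E = (-5 + E)*T + E = T*(-5 + E) + E = E + T*(-5 + E))
20700/((-393*n(-11, -1))) = 20700/((-393*(-1 - 5*(-11) - 1*(-11)))) = 20700/((-393*(-1 + 55 + 11))) = 20700/((-393*65)) = 20700/(-25545) = 20700*(-1/25545) = -1380/1703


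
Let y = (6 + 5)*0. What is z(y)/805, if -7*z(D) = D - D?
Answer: 0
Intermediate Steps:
y = 0 (y = 11*0 = 0)
z(D) = 0 (z(D) = -(D - D)/7 = -⅐*0 = 0)
z(y)/805 = 0/805 = 0*(1/805) = 0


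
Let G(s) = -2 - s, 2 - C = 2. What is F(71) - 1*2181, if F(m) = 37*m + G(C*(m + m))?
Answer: 444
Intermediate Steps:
C = 0 (C = 2 - 1*2 = 2 - 2 = 0)
F(m) = -2 + 37*m (F(m) = 37*m + (-2 - 0*(m + m)) = 37*m + (-2 - 0*2*m) = 37*m + (-2 - 1*0) = 37*m + (-2 + 0) = 37*m - 2 = -2 + 37*m)
F(71) - 1*2181 = (-2 + 37*71) - 1*2181 = (-2 + 2627) - 2181 = 2625 - 2181 = 444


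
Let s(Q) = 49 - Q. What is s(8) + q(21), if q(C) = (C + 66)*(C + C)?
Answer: 3695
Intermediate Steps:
q(C) = 2*C*(66 + C) (q(C) = (66 + C)*(2*C) = 2*C*(66 + C))
s(8) + q(21) = (49 - 1*8) + 2*21*(66 + 21) = (49 - 8) + 2*21*87 = 41 + 3654 = 3695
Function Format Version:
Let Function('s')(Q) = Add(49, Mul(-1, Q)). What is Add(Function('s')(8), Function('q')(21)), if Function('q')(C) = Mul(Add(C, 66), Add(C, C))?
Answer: 3695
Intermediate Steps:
Function('q')(C) = Mul(2, C, Add(66, C)) (Function('q')(C) = Mul(Add(66, C), Mul(2, C)) = Mul(2, C, Add(66, C)))
Add(Function('s')(8), Function('q')(21)) = Add(Add(49, Mul(-1, 8)), Mul(2, 21, Add(66, 21))) = Add(Add(49, -8), Mul(2, 21, 87)) = Add(41, 3654) = 3695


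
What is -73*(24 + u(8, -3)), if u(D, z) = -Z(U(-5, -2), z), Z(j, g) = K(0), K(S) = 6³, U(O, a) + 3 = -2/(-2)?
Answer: 14016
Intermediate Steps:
U(O, a) = -2 (U(O, a) = -3 - 2/(-2) = -3 - 2*(-½) = -3 + 1 = -2)
K(S) = 216
Z(j, g) = 216
u(D, z) = -216 (u(D, z) = -1*216 = -216)
-73*(24 + u(8, -3)) = -73*(24 - 216) = -73*(-192) = 14016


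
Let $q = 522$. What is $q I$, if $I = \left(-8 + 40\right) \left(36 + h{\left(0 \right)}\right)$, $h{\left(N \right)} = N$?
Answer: $601344$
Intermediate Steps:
$I = 1152$ ($I = \left(-8 + 40\right) \left(36 + 0\right) = 32 \cdot 36 = 1152$)
$q I = 522 \cdot 1152 = 601344$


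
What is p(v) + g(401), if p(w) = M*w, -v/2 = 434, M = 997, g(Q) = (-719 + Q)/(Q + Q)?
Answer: -347023955/401 ≈ -8.6540e+5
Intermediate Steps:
g(Q) = (-719 + Q)/(2*Q) (g(Q) = (-719 + Q)/((2*Q)) = (-719 + Q)*(1/(2*Q)) = (-719 + Q)/(2*Q))
v = -868 (v = -2*434 = -868)
p(w) = 997*w
p(v) + g(401) = 997*(-868) + (½)*(-719 + 401)/401 = -865396 + (½)*(1/401)*(-318) = -865396 - 159/401 = -347023955/401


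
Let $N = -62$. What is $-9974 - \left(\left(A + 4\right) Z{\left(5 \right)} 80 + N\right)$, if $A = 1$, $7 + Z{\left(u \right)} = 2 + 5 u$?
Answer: $-17912$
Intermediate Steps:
$Z{\left(u \right)} = -5 + 5 u$ ($Z{\left(u \right)} = -7 + \left(2 + 5 u\right) = -5 + 5 u$)
$-9974 - \left(\left(A + 4\right) Z{\left(5 \right)} 80 + N\right) = -9974 - \left(\left(1 + 4\right) \left(-5 + 5 \cdot 5\right) 80 - 62\right) = -9974 - \left(5 \left(-5 + 25\right) 80 - 62\right) = -9974 - \left(5 \cdot 20 \cdot 80 - 62\right) = -9974 - \left(100 \cdot 80 - 62\right) = -9974 - \left(8000 - 62\right) = -9974 - 7938 = -17912$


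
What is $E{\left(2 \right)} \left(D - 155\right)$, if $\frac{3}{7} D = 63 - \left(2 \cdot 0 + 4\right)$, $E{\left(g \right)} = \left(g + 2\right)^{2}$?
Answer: $- \frac{832}{3} \approx -277.33$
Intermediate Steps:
$E{\left(g \right)} = \left(2 + g\right)^{2}$
$D = \frac{413}{3}$ ($D = \frac{7 \left(63 - \left(2 \cdot 0 + 4\right)\right)}{3} = \frac{7 \left(63 - \left(0 + 4\right)\right)}{3} = \frac{7 \left(63 - 4\right)}{3} = \frac{7}{3} \cdot 59 = \frac{413}{3} \approx 137.67$)
$E{\left(2 \right)} \left(D - 155\right) = \left(2 + 2\right)^{2} \left(\frac{413}{3} - 155\right) = 4^{2} \left(- \frac{52}{3}\right) = 16 \left(- \frac{52}{3}\right) = - \frac{832}{3}$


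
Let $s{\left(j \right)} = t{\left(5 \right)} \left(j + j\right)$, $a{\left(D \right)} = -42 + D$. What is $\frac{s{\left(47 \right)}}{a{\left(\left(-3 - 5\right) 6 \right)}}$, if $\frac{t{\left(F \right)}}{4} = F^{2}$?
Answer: $- \frac{940}{9} \approx -104.44$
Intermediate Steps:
$t{\left(F \right)} = 4 F^{2}$
$s{\left(j \right)} = 200 j$ ($s{\left(j \right)} = 4 \cdot 5^{2} \left(j + j\right) = 4 \cdot 25 \cdot 2 j = 100 \cdot 2 j = 200 j$)
$\frac{s{\left(47 \right)}}{a{\left(\left(-3 - 5\right) 6 \right)}} = \frac{200 \cdot 47}{-42 + \left(-3 - 5\right) 6} = \frac{9400}{-42 - 48} = \frac{9400}{-90} = 9400 \left(- \frac{1}{90}\right) = - \frac{940}{9}$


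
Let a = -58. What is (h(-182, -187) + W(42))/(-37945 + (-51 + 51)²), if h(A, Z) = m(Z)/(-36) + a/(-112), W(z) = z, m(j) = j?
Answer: -24047/19124280 ≈ -0.0012574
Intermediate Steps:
h(A, Z) = 29/56 - Z/36 (h(A, Z) = Z/(-36) - 58/(-112) = Z*(-1/36) - 58*(-1/112) = -Z/36 + 29/56 = 29/56 - Z/36)
(h(-182, -187) + W(42))/(-37945 + (-51 + 51)²) = ((29/56 - 1/36*(-187)) + 42)/(-37945 + (-51 + 51)²) = ((29/56 + 187/36) + 42)/(-37945 + 0²) = (2879/504 + 42)/(-37945 + 0) = (24047/504)/(-37945) = (24047/504)*(-1/37945) = -24047/19124280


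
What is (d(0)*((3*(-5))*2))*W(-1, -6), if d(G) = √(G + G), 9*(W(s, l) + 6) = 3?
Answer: 0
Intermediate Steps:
W(s, l) = -17/3 (W(s, l) = -6 + (⅑)*3 = -6 + ⅓ = -17/3)
d(G) = √2*√G (d(G) = √(2*G) = √2*√G)
(d(0)*((3*(-5))*2))*W(-1, -6) = ((√2*√0)*((3*(-5))*2))*(-17/3) = ((√2*0)*(-15*2))*(-17/3) = (0*(-30))*(-17/3) = 0*(-17/3) = 0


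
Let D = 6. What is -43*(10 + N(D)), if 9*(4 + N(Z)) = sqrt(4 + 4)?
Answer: -258 - 86*sqrt(2)/9 ≈ -271.51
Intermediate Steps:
N(Z) = -4 + 2*sqrt(2)/9 (N(Z) = -4 + sqrt(4 + 4)/9 = -4 + sqrt(8)/9 = -4 + (2*sqrt(2))/9 = -4 + 2*sqrt(2)/9)
-43*(10 + N(D)) = -43*(10 + (-4 + 2*sqrt(2)/9)) = -43*(6 + 2*sqrt(2)/9) = -258 - 86*sqrt(2)/9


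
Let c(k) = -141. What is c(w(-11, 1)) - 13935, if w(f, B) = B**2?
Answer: -14076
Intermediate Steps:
c(w(-11, 1)) - 13935 = -141 - 13935 = -14076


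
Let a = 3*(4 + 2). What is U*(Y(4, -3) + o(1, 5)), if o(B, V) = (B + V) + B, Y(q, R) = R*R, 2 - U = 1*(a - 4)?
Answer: -192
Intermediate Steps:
a = 18 (a = 3*6 = 18)
U = -12 (U = 2 - (18 - 4) = 2 - 14 = -12)
Y(q, R) = R²
o(B, V) = V + 2*B
U*(Y(4, -3) + o(1, 5)) = -12*((-3)² + (5 + 2*1)) = -12*(9 + (5 + 2)) = -12*(9 + 7) = -12*16 = -192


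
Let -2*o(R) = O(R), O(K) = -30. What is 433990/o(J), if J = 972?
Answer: 86798/3 ≈ 28933.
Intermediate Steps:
o(R) = 15 (o(R) = -½*(-30) = 15)
433990/o(J) = 433990/15 = 433990*(1/15) = 86798/3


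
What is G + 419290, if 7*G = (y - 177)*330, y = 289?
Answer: 424570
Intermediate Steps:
G = 5280 (G = ((289 - 177)*330)/7 = (112*330)/7 = (⅐)*36960 = 5280)
G + 419290 = 5280 + 419290 = 424570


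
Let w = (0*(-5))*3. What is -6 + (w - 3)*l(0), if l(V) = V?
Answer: -6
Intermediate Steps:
w = 0 (w = 0*3 = 0)
-6 + (w - 3)*l(0) = -6 + (0 - 3)*0 = -6 - 3*0 = -6 + 0 = -6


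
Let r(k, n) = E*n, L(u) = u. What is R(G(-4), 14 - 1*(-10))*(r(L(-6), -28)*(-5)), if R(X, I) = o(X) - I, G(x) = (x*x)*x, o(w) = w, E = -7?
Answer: 86240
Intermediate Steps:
G(x) = x**3 (G(x) = x**2*x = x**3)
R(X, I) = X - I
r(k, n) = -7*n
R(G(-4), 14 - 1*(-10))*(r(L(-6), -28)*(-5)) = ((-4)**3 - (14 - 1*(-10)))*(-7*(-28)*(-5)) = (-64 - (14 + 10))*(196*(-5)) = (-64 - 1*24)*(-980) = (-64 - 24)*(-980) = -88*(-980) = 86240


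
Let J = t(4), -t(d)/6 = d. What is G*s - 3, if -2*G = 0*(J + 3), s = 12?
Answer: -3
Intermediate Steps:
t(d) = -6*d
J = -24 (J = -6*4 = -24)
G = 0 (G = -0*(-24 + 3) = -0*(-21) = -½*0 = 0)
G*s - 3 = 0*12 - 3 = 0 - 3 = -3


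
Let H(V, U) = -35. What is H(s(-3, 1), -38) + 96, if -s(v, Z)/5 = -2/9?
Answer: 61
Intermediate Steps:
s(v, Z) = 10/9 (s(v, Z) = -(-10)/9 = -5*(-2/9) = 10/9)
H(s(-3, 1), -38) + 96 = -35 + 96 = 61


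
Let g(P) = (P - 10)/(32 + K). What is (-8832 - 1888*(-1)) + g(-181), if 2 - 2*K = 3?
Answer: -437854/63 ≈ -6950.1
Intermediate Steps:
K = -½ (K = 1 - ½*3 = 1 - 3/2 = -½ ≈ -0.50000)
g(P) = -20/63 + 2*P/63 (g(P) = (P - 10)/(32 - ½) = (-10 + P)/(63/2) = (-10 + P)*(2/63) = -20/63 + 2*P/63)
(-8832 - 1888*(-1)) + g(-181) = (-8832 - 1888*(-1)) + (-20/63 + (2/63)*(-181)) = (-8832 - 472*(-4)) + (-20/63 - 362/63) = (-8832 + 1888) - 382/63 = -6944 - 382/63 = -437854/63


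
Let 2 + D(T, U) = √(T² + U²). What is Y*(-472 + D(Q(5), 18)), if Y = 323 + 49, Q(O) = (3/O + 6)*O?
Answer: -176328 + 1116*√157 ≈ -1.6234e+5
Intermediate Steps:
Q(O) = O*(6 + 3/O) (Q(O) = (6 + 3/O)*O = O*(6 + 3/O))
Y = 372
D(T, U) = -2 + √(T² + U²)
Y*(-472 + D(Q(5), 18)) = 372*(-472 + (-2 + √((3 + 6*5)² + 18²))) = 372*(-472 + (-2 + √((3 + 30)² + 324))) = 372*(-472 + (-2 + √(33² + 324))) = 372*(-472 + (-2 + √(1089 + 324))) = 372*(-472 + (-2 + √1413)) = 372*(-472 + (-2 + 3*√157)) = 372*(-474 + 3*√157) = -176328 + 1116*√157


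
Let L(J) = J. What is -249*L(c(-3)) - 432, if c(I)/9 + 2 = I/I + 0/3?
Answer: 1809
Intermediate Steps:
c(I) = -9 (c(I) = -18 + 9*(I/I + 0/3) = -18 + 9*(1 + 0*(1/3)) = -18 + 9*(1 + 0) = -18 + 9*1 = -18 + 9 = -9)
-249*L(c(-3)) - 432 = -249*(-9) - 432 = 2241 - 432 = 1809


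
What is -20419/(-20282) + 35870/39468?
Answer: 191676554/100061247 ≈ 1.9156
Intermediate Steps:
-20419/(-20282) + 35870/39468 = -20419*(-1/20282) + 35870*(1/39468) = 20419/20282 + 17935/19734 = 191676554/100061247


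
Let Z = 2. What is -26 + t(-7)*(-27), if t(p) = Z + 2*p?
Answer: 298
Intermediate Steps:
t(p) = 2 + 2*p
-26 + t(-7)*(-27) = -26 + (2 + 2*(-7))*(-27) = -26 + (2 - 14)*(-27) = -26 - 12*(-27) = -26 + 324 = 298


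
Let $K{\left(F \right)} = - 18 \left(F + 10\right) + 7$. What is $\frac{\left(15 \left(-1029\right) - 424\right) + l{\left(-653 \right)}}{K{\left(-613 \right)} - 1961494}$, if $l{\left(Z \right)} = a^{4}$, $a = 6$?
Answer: $\frac{14563}{1950633} \approx 0.0074658$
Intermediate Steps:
$K{\left(F \right)} = -173 - 18 F$ ($K{\left(F \right)} = - 18 \left(10 + F\right) + 7 = \left(-180 - 18 F\right) + 7 = -173 - 18 F$)
$l{\left(Z \right)} = 1296$ ($l{\left(Z \right)} = 6^{4} = 1296$)
$\frac{\left(15 \left(-1029\right) - 424\right) + l{\left(-653 \right)}}{K{\left(-613 \right)} - 1961494} = \frac{\left(15 \left(-1029\right) - 424\right) + 1296}{\left(-173 - -11034\right) - 1961494} = \frac{\left(-15435 - 424\right) + 1296}{\left(-173 + 11034\right) - 1961494} = \frac{-15859 + 1296}{10861 - 1961494} = - \frac{14563}{-1950633} = \left(-14563\right) \left(- \frac{1}{1950633}\right) = \frac{14563}{1950633}$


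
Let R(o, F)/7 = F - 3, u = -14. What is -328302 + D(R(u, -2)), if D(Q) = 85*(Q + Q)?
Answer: -334252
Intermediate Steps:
R(o, F) = -21 + 7*F (R(o, F) = 7*(F - 3) = 7*(-3 + F) = -21 + 7*F)
D(Q) = 170*Q (D(Q) = 85*(2*Q) = 170*Q)
-328302 + D(R(u, -2)) = -328302 + 170*(-21 + 7*(-2)) = -328302 + 170*(-21 - 14) = -328302 + 170*(-35) = -328302 - 5950 = -334252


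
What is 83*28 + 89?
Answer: 2413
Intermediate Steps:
83*28 + 89 = 2324 + 89 = 2413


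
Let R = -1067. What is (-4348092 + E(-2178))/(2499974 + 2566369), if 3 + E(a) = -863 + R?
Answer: -4350025/5066343 ≈ -0.85861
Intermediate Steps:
E(a) = -1933 (E(a) = -3 + (-863 - 1067) = -3 - 1930 = -1933)
(-4348092 + E(-2178))/(2499974 + 2566369) = (-4348092 - 1933)/(2499974 + 2566369) = -4350025/5066343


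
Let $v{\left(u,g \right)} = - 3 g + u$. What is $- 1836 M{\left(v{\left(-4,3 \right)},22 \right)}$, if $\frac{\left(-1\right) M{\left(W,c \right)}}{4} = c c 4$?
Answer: $14217984$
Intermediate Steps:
$v{\left(u,g \right)} = u - 3 g$
$M{\left(W,c \right)} = - 16 c^{2}$ ($M{\left(W,c \right)} = - 4 c c 4 = - 4 c^{2} \cdot 4 = - 4 \cdot 4 c^{2} = - 16 c^{2}$)
$- 1836 M{\left(v{\left(-4,3 \right)},22 \right)} = - 1836 \left(- 16 \cdot 22^{2}\right) = - 1836 \left(\left(-16\right) 484\right) = \left(-1836\right) \left(-7744\right) = 14217984$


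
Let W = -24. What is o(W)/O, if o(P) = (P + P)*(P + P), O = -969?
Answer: -768/323 ≈ -2.3777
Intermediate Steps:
o(P) = 4*P² (o(P) = (2*P)*(2*P) = 4*P²)
o(W)/O = (4*(-24)²)/(-969) = (4*576)*(-1/969) = 2304*(-1/969) = -768/323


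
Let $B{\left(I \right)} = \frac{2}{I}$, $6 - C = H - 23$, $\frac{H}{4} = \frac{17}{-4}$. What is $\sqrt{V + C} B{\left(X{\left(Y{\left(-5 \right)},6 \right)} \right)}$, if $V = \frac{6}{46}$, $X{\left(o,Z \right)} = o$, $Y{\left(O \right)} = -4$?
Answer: $- \frac{\sqrt{24403}}{46} \approx -3.396$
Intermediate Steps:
$H = -17$ ($H = 4 \frac{17}{-4} = 4 \cdot 17 \left(- \frac{1}{4}\right) = 4 \left(- \frac{17}{4}\right) = -17$)
$C = 46$ ($C = 6 - \left(-17 - 23\right) = 6 - -40 = 6 + 40 = 46$)
$V = \frac{3}{23}$ ($V = 6 \cdot \frac{1}{46} = \frac{3}{23} \approx 0.13043$)
$\sqrt{V + C} B{\left(X{\left(Y{\left(-5 \right)},6 \right)} \right)} = \sqrt{\frac{3}{23} + 46} \frac{2}{-4} = \sqrt{\frac{1061}{23}} \cdot 2 \left(- \frac{1}{4}\right) = \frac{\sqrt{24403}}{23} \left(- \frac{1}{2}\right) = - \frac{\sqrt{24403}}{46}$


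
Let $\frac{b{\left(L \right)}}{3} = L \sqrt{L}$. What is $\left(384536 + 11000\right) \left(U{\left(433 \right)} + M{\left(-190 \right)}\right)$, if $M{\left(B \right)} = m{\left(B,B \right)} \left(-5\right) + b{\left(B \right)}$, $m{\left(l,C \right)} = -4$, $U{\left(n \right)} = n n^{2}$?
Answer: $32110702972752 - 225455520 i \sqrt{190} \approx 3.2111 \cdot 10^{13} - 3.1077 \cdot 10^{9} i$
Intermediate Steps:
$U{\left(n \right)} = n^{3}$
$b{\left(L \right)} = 3 L^{\frac{3}{2}}$ ($b{\left(L \right)} = 3 L \sqrt{L} = 3 L^{\frac{3}{2}}$)
$M{\left(B \right)} = 20 + 3 B^{\frac{3}{2}}$ ($M{\left(B \right)} = \left(-4\right) \left(-5\right) + 3 B^{\frac{3}{2}} = 20 + 3 B^{\frac{3}{2}}$)
$\left(384536 + 11000\right) \left(U{\left(433 \right)} + M{\left(-190 \right)}\right) = \left(384536 + 11000\right) \left(433^{3} + \left(20 + 3 \left(-190\right)^{\frac{3}{2}}\right)\right) = 395536 \left(81182737 + \left(20 + 3 \left(- 190 i \sqrt{190}\right)\right)\right) = 395536 \left(81182737 + \left(20 - 570 i \sqrt{190}\right)\right) = 395536 \left(81182757 - 570 i \sqrt{190}\right) = 32110702972752 - 225455520 i \sqrt{190}$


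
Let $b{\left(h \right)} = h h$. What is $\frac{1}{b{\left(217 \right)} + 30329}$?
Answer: $\frac{1}{77418} \approx 1.2917 \cdot 10^{-5}$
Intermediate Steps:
$b{\left(h \right)} = h^{2}$
$\frac{1}{b{\left(217 \right)} + 30329} = \frac{1}{217^{2} + 30329} = \frac{1}{47089 + 30329} = \frac{1}{77418}$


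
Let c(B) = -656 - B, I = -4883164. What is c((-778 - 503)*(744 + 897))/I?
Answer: -2101465/4883164 ≈ -0.43035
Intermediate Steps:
c((-778 - 503)*(744 + 897))/I = (-656 - (-778 - 503)*(744 + 897))/(-4883164) = (-656 - (-1281)*1641)*(-1/4883164) = (-656 - 1*(-2102121))*(-1/4883164) = (-656 + 2102121)*(-1/4883164) = 2101465*(-1/4883164) = -2101465/4883164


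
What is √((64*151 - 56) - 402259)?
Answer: I*√392651 ≈ 626.62*I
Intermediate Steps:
√((64*151 - 56) - 402259) = √((9664 - 56) - 402259) = √(9608 - 402259) = √(-392651) = I*√392651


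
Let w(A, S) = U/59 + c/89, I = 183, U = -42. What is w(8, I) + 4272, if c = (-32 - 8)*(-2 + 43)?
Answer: 22331774/5251 ≈ 4252.9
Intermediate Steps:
c = -1640 (c = -40*41 = -1640)
w(A, S) = -100498/5251 (w(A, S) = -42/59 - 1640/89 = -100498/5251)
w(8, I) + 4272 = -100498/5251 + 4272 = 22331774/5251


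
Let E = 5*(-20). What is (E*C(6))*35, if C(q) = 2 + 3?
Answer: -17500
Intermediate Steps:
C(q) = 5
E = -100
(E*C(6))*35 = -100*5*35 = -500*35 = -17500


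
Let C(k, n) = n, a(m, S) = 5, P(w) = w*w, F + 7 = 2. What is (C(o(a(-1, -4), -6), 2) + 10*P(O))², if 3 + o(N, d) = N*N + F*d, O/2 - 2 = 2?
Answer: 412164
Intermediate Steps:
O = 8 (O = 4 + 2*2 = 4 + 4 = 8)
F = -5 (F = -7 + 2 = -5)
P(w) = w²
o(N, d) = -3 + N² - 5*d (o(N, d) = -3 + (N*N - 5*d) = -3 + (N² - 5*d) = -3 + N² - 5*d)
(C(o(a(-1, -4), -6), 2) + 10*P(O))² = (2 + 10*8²)² = (2 + 10*64)² = (2 + 640)² = 642² = 412164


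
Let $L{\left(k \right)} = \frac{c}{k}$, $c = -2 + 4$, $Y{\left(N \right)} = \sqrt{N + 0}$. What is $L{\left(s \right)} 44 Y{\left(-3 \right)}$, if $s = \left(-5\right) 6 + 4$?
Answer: $- \frac{44 i \sqrt{3}}{13} \approx - 5.8623 i$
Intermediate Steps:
$Y{\left(N \right)} = \sqrt{N}$
$s = -26$ ($s = -30 + 4 = -26$)
$c = 2$
$L{\left(k \right)} = \frac{2}{k}$
$L{\left(s \right)} 44 Y{\left(-3 \right)} = \frac{2}{-26} \cdot 44 \sqrt{-3} = 2 \left(- \frac{1}{26}\right) 44 i \sqrt{3} = \left(- \frac{1}{13}\right) 44 i \sqrt{3} = - \frac{44 i \sqrt{3}}{13}$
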